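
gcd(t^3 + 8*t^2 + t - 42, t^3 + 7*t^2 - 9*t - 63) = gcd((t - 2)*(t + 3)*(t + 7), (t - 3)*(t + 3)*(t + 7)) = t^2 + 10*t + 21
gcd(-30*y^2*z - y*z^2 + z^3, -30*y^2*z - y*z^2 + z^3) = 30*y^2*z + y*z^2 - z^3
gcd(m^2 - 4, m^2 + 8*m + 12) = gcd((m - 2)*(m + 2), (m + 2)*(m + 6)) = m + 2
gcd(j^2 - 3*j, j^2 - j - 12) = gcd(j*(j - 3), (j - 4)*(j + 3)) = 1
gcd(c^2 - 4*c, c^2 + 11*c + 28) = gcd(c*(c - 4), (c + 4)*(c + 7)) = 1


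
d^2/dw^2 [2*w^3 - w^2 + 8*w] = 12*w - 2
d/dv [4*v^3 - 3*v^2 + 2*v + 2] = 12*v^2 - 6*v + 2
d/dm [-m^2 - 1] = -2*m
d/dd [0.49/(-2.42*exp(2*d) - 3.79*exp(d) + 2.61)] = (2.3716*exp(d) + 1.8571)*exp(d)/(2.42*exp(2*d) + 3.79*exp(d) - 2.61)^2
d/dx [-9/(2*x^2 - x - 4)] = 9*(4*x - 1)/(-2*x^2 + x + 4)^2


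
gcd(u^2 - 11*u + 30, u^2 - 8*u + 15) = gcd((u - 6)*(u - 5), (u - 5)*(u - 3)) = u - 5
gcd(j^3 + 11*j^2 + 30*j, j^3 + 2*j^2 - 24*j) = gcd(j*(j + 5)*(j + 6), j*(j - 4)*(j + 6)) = j^2 + 6*j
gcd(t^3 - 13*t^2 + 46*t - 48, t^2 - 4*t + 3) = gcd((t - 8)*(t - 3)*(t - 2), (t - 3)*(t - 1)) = t - 3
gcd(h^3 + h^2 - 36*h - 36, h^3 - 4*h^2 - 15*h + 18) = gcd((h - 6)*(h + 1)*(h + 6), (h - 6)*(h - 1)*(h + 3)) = h - 6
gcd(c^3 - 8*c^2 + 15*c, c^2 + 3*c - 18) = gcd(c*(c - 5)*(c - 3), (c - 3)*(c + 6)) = c - 3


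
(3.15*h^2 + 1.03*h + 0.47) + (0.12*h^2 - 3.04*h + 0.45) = 3.27*h^2 - 2.01*h + 0.92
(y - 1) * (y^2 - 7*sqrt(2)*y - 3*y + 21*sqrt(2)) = y^3 - 7*sqrt(2)*y^2 - 4*y^2 + 3*y + 28*sqrt(2)*y - 21*sqrt(2)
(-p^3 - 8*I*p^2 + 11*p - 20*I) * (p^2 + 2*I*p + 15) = -p^5 - 10*I*p^4 + 12*p^3 - 118*I*p^2 + 205*p - 300*I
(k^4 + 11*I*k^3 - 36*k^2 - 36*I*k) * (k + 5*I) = k^5 + 16*I*k^4 - 91*k^3 - 216*I*k^2 + 180*k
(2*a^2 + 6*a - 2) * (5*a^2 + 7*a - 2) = 10*a^4 + 44*a^3 + 28*a^2 - 26*a + 4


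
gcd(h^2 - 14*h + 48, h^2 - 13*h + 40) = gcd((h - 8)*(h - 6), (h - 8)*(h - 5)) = h - 8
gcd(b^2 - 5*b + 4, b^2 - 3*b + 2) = b - 1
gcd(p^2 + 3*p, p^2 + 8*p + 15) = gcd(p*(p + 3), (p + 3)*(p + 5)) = p + 3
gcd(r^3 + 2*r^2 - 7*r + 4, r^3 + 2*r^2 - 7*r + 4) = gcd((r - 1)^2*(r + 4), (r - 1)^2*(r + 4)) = r^3 + 2*r^2 - 7*r + 4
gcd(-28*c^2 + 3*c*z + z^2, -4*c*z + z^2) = -4*c + z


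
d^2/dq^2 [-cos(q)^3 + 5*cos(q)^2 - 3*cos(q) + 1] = 15*cos(q)/4 - 10*cos(2*q) + 9*cos(3*q)/4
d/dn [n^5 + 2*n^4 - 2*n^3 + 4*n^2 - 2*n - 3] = 5*n^4 + 8*n^3 - 6*n^2 + 8*n - 2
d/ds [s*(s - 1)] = 2*s - 1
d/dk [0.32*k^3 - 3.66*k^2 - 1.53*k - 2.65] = 0.96*k^2 - 7.32*k - 1.53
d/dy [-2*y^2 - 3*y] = -4*y - 3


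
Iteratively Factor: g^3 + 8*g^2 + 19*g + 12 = (g + 1)*(g^2 + 7*g + 12) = (g + 1)*(g + 3)*(g + 4)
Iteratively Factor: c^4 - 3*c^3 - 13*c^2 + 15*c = (c - 1)*(c^3 - 2*c^2 - 15*c) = (c - 1)*(c + 3)*(c^2 - 5*c) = c*(c - 1)*(c + 3)*(c - 5)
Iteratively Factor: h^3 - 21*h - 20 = (h + 4)*(h^2 - 4*h - 5) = (h + 1)*(h + 4)*(h - 5)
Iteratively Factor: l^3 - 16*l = (l)*(l^2 - 16) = l*(l - 4)*(l + 4)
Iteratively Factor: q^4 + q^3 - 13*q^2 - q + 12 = (q + 4)*(q^3 - 3*q^2 - q + 3) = (q - 3)*(q + 4)*(q^2 - 1) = (q - 3)*(q - 1)*(q + 4)*(q + 1)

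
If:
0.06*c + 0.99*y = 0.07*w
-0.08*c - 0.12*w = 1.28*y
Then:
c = -16.28125*y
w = 0.1875*y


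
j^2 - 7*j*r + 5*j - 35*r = (j + 5)*(j - 7*r)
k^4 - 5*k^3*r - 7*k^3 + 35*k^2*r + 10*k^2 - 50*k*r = k*(k - 5)*(k - 2)*(k - 5*r)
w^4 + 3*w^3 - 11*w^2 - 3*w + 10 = (w - 2)*(w - 1)*(w + 1)*(w + 5)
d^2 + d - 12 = (d - 3)*(d + 4)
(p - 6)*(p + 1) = p^2 - 5*p - 6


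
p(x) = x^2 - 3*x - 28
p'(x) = 2*x - 3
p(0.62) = -29.48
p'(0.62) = -1.76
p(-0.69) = -25.45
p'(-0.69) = -4.38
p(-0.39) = -26.68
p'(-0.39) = -3.78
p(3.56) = -26.01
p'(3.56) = 4.12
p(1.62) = -30.24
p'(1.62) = 0.24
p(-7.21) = 45.61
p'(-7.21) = -17.42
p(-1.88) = -18.83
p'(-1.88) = -6.76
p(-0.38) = -26.72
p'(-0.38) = -3.76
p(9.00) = 26.00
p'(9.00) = 15.00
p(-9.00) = 80.00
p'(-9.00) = -21.00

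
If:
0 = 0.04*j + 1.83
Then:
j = -45.75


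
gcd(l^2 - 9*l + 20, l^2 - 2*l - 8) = l - 4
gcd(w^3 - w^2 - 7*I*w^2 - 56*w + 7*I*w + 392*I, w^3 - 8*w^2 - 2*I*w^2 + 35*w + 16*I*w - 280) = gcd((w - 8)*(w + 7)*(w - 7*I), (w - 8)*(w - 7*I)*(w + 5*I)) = w^2 + w*(-8 - 7*I) + 56*I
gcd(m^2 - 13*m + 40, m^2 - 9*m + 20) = m - 5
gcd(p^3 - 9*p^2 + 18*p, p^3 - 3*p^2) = p^2 - 3*p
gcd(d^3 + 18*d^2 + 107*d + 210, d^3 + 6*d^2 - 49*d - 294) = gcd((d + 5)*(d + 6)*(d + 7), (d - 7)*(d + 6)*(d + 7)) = d^2 + 13*d + 42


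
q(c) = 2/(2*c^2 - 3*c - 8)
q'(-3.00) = 0.08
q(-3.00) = 0.11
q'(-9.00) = 0.00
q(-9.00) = 0.01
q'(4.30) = -0.11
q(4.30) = 0.12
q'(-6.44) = 0.01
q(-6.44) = 0.02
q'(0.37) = 0.04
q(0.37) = -0.23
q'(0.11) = 0.07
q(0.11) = -0.24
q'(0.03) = 0.09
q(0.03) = -0.25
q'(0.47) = 0.03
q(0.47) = -0.22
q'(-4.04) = 0.03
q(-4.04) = 0.05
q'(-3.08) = 0.07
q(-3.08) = 0.10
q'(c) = 2*(3 - 4*c)/(2*c^2 - 3*c - 8)^2 = 2*(3 - 4*c)/(-2*c^2 + 3*c + 8)^2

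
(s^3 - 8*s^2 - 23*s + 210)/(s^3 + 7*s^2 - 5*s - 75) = (s^2 - 13*s + 42)/(s^2 + 2*s - 15)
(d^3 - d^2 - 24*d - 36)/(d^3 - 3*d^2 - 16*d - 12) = (d + 3)/(d + 1)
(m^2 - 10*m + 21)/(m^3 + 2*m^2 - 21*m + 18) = (m - 7)/(m^2 + 5*m - 6)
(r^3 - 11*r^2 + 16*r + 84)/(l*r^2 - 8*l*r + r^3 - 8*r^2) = (r^3 - 11*r^2 + 16*r + 84)/(r*(l*r - 8*l + r^2 - 8*r))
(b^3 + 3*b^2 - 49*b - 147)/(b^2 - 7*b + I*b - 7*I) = (b^2 + 10*b + 21)/(b + I)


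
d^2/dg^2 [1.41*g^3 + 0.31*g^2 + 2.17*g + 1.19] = 8.46*g + 0.62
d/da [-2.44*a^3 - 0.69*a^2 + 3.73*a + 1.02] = -7.32*a^2 - 1.38*a + 3.73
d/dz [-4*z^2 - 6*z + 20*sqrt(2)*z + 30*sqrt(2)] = -8*z - 6 + 20*sqrt(2)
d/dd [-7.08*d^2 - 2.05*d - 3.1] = -14.16*d - 2.05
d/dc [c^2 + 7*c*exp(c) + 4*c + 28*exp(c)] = 7*c*exp(c) + 2*c + 35*exp(c) + 4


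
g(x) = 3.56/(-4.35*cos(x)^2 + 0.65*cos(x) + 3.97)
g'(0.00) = 0.00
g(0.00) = 13.19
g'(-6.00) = -22.49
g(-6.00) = 6.10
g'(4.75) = -0.07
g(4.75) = 0.89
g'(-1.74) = -0.53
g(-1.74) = 0.95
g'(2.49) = 33.06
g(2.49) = 5.06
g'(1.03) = -1.18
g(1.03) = 1.13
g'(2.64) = 4559.75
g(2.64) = 63.86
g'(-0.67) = 4.18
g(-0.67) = 1.97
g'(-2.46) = -23.44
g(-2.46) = 4.23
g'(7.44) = -0.75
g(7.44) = 1.01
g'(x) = 3.56*(-8.7*sin(x)*cos(x) + 0.65*sin(x))/(-4.35*cos(x)^2 + 0.65*cos(x) + 3.97)^2 = (2.314 - 30.972*cos(x))*sin(x)/(-4.35*cos(x)^2 + 0.65*cos(x) + 3.97)^2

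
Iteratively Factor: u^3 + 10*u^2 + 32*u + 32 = (u + 2)*(u^2 + 8*u + 16) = (u + 2)*(u + 4)*(u + 4)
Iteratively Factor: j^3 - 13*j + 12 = (j - 1)*(j^2 + j - 12) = (j - 3)*(j - 1)*(j + 4)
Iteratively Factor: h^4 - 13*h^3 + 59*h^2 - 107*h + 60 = (h - 4)*(h^3 - 9*h^2 + 23*h - 15) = (h - 4)*(h - 1)*(h^2 - 8*h + 15) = (h - 4)*(h - 3)*(h - 1)*(h - 5)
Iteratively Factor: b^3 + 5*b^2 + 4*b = (b + 1)*(b^2 + 4*b) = (b + 1)*(b + 4)*(b)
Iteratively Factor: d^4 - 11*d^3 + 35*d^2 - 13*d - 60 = (d - 5)*(d^3 - 6*d^2 + 5*d + 12) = (d - 5)*(d - 3)*(d^2 - 3*d - 4) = (d - 5)*(d - 4)*(d - 3)*(d + 1)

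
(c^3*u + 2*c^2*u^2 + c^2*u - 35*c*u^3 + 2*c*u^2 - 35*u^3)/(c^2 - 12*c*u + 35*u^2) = u*(-c^2 - 7*c*u - c - 7*u)/(-c + 7*u)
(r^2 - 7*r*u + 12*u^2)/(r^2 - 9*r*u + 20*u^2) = (r - 3*u)/(r - 5*u)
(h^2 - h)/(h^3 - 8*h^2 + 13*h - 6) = h/(h^2 - 7*h + 6)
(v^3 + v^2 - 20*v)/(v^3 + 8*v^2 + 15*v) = (v - 4)/(v + 3)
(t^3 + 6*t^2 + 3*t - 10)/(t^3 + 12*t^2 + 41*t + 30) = (t^2 + t - 2)/(t^2 + 7*t + 6)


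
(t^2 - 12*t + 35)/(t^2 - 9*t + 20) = (t - 7)/(t - 4)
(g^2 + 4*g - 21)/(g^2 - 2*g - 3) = (g + 7)/(g + 1)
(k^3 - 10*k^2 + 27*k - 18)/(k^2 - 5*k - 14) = (-k^3 + 10*k^2 - 27*k + 18)/(-k^2 + 5*k + 14)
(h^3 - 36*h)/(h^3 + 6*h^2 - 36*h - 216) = h/(h + 6)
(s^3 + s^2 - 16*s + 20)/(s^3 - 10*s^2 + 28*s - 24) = (s + 5)/(s - 6)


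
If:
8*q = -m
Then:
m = -8*q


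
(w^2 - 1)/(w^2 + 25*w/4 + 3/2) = 4*(w^2 - 1)/(4*w^2 + 25*w + 6)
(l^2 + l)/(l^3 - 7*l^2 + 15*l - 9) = l*(l + 1)/(l^3 - 7*l^2 + 15*l - 9)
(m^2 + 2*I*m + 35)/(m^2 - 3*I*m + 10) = (m + 7*I)/(m + 2*I)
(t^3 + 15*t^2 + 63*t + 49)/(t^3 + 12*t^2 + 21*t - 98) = (t + 1)/(t - 2)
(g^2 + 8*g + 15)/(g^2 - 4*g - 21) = (g + 5)/(g - 7)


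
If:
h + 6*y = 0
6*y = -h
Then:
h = -6*y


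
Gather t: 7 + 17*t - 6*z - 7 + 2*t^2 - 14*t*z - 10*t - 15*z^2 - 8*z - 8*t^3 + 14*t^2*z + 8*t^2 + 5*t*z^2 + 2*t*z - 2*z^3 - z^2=-8*t^3 + t^2*(14*z + 10) + t*(5*z^2 - 12*z + 7) - 2*z^3 - 16*z^2 - 14*z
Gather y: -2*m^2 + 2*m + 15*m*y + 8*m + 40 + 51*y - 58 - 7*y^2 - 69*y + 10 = -2*m^2 + 10*m - 7*y^2 + y*(15*m - 18) - 8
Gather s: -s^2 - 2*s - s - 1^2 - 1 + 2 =-s^2 - 3*s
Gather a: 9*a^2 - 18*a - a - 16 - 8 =9*a^2 - 19*a - 24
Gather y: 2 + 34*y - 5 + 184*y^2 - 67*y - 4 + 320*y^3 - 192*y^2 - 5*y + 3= 320*y^3 - 8*y^2 - 38*y - 4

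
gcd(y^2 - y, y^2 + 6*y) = y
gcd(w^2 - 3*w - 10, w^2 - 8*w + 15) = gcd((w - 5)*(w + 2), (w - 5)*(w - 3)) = w - 5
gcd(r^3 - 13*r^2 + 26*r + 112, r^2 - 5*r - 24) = r - 8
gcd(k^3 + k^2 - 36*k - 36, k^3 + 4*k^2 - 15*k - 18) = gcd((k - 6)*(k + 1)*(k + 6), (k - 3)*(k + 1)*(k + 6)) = k^2 + 7*k + 6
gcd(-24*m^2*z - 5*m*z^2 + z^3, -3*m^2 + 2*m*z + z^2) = 3*m + z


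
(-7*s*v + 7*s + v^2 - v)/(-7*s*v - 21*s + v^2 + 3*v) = (v - 1)/(v + 3)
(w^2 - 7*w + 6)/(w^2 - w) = (w - 6)/w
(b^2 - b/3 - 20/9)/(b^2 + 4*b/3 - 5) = (b + 4/3)/(b + 3)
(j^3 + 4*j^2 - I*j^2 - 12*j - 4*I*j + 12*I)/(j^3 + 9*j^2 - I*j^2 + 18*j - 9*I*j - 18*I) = (j - 2)/(j + 3)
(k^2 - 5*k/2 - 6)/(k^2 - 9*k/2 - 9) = (k - 4)/(k - 6)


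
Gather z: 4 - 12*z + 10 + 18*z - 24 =6*z - 10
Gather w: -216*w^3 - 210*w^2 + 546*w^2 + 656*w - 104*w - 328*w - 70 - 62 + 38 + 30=-216*w^3 + 336*w^2 + 224*w - 64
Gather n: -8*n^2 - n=-8*n^2 - n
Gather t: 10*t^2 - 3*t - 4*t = 10*t^2 - 7*t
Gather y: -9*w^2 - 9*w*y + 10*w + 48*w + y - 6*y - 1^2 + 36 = -9*w^2 + 58*w + y*(-9*w - 5) + 35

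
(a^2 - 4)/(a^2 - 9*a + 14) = (a + 2)/(a - 7)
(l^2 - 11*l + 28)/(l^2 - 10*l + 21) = (l - 4)/(l - 3)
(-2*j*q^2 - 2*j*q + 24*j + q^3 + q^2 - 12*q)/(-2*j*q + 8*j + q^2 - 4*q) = (q^2 + q - 12)/(q - 4)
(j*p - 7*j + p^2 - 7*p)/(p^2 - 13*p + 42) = (j + p)/(p - 6)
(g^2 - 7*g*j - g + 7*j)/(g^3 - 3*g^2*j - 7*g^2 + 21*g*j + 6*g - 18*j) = (g - 7*j)/(g^2 - 3*g*j - 6*g + 18*j)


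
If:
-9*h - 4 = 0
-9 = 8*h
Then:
No Solution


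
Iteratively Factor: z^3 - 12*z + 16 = (z - 2)*(z^2 + 2*z - 8) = (z - 2)^2*(z + 4)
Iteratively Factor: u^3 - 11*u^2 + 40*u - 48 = (u - 4)*(u^2 - 7*u + 12) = (u - 4)*(u - 3)*(u - 4)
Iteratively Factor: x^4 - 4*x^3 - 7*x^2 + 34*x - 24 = (x - 4)*(x^3 - 7*x + 6) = (x - 4)*(x - 2)*(x^2 + 2*x - 3) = (x - 4)*(x - 2)*(x - 1)*(x + 3)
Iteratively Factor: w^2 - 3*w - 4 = (w + 1)*(w - 4)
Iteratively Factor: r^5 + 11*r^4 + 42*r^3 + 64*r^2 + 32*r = (r + 1)*(r^4 + 10*r^3 + 32*r^2 + 32*r) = (r + 1)*(r + 2)*(r^3 + 8*r^2 + 16*r) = r*(r + 1)*(r + 2)*(r^2 + 8*r + 16) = r*(r + 1)*(r + 2)*(r + 4)*(r + 4)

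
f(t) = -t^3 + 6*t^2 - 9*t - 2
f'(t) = -3*t^2 + 12*t - 9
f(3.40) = -2.54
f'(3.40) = -2.88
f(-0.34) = 1.79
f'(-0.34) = -13.43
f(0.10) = -2.84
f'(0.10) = -7.83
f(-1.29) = 21.74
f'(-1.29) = -29.47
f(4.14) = -7.38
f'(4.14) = -10.74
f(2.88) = -2.04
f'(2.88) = 0.68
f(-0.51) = 4.28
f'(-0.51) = -15.90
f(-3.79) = 172.73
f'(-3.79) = -97.57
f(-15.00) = 4858.00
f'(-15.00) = -864.00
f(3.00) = -2.00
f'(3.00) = 0.00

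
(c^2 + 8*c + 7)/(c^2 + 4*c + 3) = (c + 7)/(c + 3)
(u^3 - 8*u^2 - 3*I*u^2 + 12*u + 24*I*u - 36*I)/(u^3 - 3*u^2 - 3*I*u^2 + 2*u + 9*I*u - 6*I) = (u - 6)/(u - 1)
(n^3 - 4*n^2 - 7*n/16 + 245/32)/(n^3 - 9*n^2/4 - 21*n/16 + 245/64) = 2*(2*n - 7)/(4*n - 7)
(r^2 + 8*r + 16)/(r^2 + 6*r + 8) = (r + 4)/(r + 2)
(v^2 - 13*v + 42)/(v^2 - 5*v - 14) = (v - 6)/(v + 2)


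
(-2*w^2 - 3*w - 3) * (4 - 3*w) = 6*w^3 + w^2 - 3*w - 12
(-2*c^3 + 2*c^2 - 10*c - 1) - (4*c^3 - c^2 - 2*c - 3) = -6*c^3 + 3*c^2 - 8*c + 2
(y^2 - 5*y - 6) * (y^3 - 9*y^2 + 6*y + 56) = y^5 - 14*y^4 + 45*y^3 + 80*y^2 - 316*y - 336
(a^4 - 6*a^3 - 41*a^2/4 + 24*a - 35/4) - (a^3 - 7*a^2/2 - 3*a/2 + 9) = a^4 - 7*a^3 - 27*a^2/4 + 51*a/2 - 71/4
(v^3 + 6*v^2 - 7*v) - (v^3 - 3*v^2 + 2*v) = 9*v^2 - 9*v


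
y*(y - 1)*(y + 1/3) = y^3 - 2*y^2/3 - y/3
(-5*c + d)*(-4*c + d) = 20*c^2 - 9*c*d + d^2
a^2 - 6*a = a*(a - 6)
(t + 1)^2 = t^2 + 2*t + 1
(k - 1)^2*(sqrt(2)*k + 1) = sqrt(2)*k^3 - 2*sqrt(2)*k^2 + k^2 - 2*k + sqrt(2)*k + 1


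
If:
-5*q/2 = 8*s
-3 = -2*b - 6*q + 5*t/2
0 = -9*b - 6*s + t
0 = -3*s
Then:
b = -6/41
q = 0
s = 0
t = -54/41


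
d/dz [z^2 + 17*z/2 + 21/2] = 2*z + 17/2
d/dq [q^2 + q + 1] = 2*q + 1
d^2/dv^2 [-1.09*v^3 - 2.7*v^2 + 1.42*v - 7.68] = -6.54*v - 5.4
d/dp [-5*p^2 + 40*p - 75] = 40 - 10*p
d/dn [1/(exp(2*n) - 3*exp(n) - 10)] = (3 - 2*exp(n))*exp(n)/(-exp(2*n) + 3*exp(n) + 10)^2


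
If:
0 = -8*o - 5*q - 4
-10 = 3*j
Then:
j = -10/3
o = -5*q/8 - 1/2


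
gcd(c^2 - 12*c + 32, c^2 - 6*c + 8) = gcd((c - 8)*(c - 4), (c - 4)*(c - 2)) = c - 4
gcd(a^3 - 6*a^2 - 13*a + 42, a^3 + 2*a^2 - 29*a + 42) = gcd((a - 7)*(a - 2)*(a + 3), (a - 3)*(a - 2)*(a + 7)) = a - 2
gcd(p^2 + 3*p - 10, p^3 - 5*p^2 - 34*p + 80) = p^2 + 3*p - 10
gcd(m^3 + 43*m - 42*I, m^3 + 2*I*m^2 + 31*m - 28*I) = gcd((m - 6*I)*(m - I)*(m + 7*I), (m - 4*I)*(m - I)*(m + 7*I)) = m^2 + 6*I*m + 7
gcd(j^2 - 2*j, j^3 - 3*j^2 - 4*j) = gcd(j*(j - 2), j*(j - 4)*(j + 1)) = j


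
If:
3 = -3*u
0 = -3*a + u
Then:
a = -1/3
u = -1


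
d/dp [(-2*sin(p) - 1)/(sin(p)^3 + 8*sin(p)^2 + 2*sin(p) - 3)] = (4*sin(p)^3 + 19*sin(p)^2 + 16*sin(p) + 8)*cos(p)/(sin(p)^3 + 8*sin(p)^2 + 2*sin(p) - 3)^2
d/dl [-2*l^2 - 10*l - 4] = -4*l - 10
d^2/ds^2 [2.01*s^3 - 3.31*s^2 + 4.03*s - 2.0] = 12.06*s - 6.62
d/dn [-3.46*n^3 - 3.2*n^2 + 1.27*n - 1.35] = -10.38*n^2 - 6.4*n + 1.27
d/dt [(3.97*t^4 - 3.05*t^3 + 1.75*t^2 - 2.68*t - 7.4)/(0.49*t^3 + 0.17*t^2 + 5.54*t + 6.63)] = (1.9453*t^6 + 1.3498*t^5 + 64.6054*t^4 + 74.1168*t^3 - 39.6359*t^2 + 25.721*t + 23.2276)/(0.2401*t^6 + 0.1666*t^5 + 5.4581*t^4 + 8.381*t^3 + 32.9458*t^2 + 73.4604*t + 43.9569)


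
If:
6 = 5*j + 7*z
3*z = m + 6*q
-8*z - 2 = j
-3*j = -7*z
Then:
No Solution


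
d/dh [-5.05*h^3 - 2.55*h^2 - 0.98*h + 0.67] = -15.15*h^2 - 5.1*h - 0.98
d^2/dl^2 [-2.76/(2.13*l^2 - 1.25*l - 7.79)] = (-25.043688*l^2 + 14.697*l + 2.76*(4.26*l - 1.25)*(8.52*l - 2.5) + 91.591704)/(-2.13*l^2 + 1.25*l + 7.79)^3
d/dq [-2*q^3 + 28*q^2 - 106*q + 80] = -6*q^2 + 56*q - 106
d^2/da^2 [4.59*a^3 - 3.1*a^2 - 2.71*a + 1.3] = 27.54*a - 6.2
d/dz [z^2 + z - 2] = 2*z + 1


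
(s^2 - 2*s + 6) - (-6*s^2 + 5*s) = 7*s^2 - 7*s + 6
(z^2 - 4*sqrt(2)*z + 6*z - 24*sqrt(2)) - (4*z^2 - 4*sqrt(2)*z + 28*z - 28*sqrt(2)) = -3*z^2 - 22*z + 4*sqrt(2)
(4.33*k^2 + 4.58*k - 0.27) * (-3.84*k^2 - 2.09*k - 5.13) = -16.6272*k^4 - 26.6369*k^3 - 30.7483*k^2 - 22.9311*k + 1.3851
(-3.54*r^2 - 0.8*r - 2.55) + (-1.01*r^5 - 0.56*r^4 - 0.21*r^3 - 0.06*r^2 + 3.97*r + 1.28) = -1.01*r^5 - 0.56*r^4 - 0.21*r^3 - 3.6*r^2 + 3.17*r - 1.27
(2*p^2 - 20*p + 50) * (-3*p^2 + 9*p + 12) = -6*p^4 + 78*p^3 - 306*p^2 + 210*p + 600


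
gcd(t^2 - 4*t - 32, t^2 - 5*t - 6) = 1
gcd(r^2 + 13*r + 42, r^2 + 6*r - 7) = r + 7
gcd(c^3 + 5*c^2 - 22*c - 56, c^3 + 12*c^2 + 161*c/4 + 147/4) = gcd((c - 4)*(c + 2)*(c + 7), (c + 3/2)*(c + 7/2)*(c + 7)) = c + 7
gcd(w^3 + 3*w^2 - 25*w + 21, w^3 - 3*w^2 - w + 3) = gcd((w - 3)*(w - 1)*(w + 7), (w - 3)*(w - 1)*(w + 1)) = w^2 - 4*w + 3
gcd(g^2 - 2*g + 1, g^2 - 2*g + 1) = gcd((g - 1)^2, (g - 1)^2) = g^2 - 2*g + 1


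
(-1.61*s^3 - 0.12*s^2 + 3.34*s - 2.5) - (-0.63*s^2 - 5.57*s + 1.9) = -1.61*s^3 + 0.51*s^2 + 8.91*s - 4.4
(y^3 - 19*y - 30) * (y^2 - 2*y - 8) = y^5 - 2*y^4 - 27*y^3 + 8*y^2 + 212*y + 240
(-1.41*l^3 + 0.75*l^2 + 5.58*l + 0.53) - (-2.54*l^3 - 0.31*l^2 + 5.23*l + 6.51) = 1.13*l^3 + 1.06*l^2 + 0.35*l - 5.98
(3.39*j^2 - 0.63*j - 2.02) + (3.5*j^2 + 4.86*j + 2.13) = 6.89*j^2 + 4.23*j + 0.11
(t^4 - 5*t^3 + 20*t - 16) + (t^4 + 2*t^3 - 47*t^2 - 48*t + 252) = 2*t^4 - 3*t^3 - 47*t^2 - 28*t + 236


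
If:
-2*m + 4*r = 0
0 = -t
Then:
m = 2*r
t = 0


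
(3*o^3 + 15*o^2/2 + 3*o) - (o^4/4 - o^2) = -o^4/4 + 3*o^3 + 17*o^2/2 + 3*o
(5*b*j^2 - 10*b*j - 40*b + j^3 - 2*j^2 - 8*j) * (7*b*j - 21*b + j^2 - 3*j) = 35*b^2*j^3 - 175*b^2*j^2 - 70*b^2*j + 840*b^2 + 12*b*j^4 - 60*b*j^3 - 24*b*j^2 + 288*b*j + j^5 - 5*j^4 - 2*j^3 + 24*j^2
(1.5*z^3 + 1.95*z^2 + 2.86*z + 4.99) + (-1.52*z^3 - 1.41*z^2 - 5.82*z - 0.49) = -0.02*z^3 + 0.54*z^2 - 2.96*z + 4.5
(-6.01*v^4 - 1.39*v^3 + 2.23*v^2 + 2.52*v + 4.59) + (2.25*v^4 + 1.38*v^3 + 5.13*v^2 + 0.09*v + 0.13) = -3.76*v^4 - 0.01*v^3 + 7.36*v^2 + 2.61*v + 4.72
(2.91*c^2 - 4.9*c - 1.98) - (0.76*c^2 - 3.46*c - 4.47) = 2.15*c^2 - 1.44*c + 2.49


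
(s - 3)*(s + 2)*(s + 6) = s^3 + 5*s^2 - 12*s - 36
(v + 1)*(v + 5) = v^2 + 6*v + 5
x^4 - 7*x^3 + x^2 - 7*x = x*(x - 7)*(x - I)*(x + I)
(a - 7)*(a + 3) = a^2 - 4*a - 21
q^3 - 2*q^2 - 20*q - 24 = (q - 6)*(q + 2)^2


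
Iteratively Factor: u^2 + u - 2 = (u - 1)*(u + 2)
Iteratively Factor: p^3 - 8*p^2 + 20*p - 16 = (p - 2)*(p^2 - 6*p + 8) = (p - 2)^2*(p - 4)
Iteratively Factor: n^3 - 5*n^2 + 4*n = (n - 4)*(n^2 - n) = (n - 4)*(n - 1)*(n)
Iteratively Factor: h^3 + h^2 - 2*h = (h)*(h^2 + h - 2) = h*(h + 2)*(h - 1)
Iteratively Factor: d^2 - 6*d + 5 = (d - 1)*(d - 5)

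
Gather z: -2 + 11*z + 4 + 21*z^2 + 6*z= 21*z^2 + 17*z + 2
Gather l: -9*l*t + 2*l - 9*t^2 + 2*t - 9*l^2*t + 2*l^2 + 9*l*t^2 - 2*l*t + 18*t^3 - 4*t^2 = l^2*(2 - 9*t) + l*(9*t^2 - 11*t + 2) + 18*t^3 - 13*t^2 + 2*t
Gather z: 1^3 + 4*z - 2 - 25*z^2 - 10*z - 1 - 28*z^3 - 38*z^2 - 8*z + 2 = -28*z^3 - 63*z^2 - 14*z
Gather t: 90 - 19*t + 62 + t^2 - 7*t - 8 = t^2 - 26*t + 144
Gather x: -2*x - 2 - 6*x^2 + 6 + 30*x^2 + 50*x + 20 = 24*x^2 + 48*x + 24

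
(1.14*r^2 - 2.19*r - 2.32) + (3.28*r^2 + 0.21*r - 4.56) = 4.42*r^2 - 1.98*r - 6.88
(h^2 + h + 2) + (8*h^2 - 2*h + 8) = 9*h^2 - h + 10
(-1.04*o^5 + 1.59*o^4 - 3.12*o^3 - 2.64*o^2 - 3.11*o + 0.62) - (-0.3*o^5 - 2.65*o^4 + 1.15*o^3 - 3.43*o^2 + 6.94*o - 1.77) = -0.74*o^5 + 4.24*o^4 - 4.27*o^3 + 0.79*o^2 - 10.05*o + 2.39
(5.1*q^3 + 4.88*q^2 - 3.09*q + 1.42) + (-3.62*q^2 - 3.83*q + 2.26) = 5.1*q^3 + 1.26*q^2 - 6.92*q + 3.68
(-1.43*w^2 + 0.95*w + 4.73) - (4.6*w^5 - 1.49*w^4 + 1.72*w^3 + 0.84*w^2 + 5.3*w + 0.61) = -4.6*w^5 + 1.49*w^4 - 1.72*w^3 - 2.27*w^2 - 4.35*w + 4.12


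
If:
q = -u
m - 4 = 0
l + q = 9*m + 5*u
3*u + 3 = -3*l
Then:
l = 30/7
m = 4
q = 37/7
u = -37/7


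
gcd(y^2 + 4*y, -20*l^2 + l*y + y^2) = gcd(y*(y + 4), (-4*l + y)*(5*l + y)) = 1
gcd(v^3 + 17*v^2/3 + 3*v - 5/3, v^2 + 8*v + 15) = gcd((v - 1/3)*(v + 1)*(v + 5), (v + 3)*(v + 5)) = v + 5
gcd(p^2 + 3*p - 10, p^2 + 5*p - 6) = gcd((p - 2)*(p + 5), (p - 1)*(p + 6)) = 1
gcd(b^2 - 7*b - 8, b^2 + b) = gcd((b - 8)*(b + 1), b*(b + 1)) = b + 1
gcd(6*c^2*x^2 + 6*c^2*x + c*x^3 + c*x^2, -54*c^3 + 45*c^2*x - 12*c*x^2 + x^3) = 1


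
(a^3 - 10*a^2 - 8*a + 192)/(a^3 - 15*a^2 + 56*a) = (a^2 - 2*a - 24)/(a*(a - 7))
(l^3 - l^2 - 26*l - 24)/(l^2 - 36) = (l^2 + 5*l + 4)/(l + 6)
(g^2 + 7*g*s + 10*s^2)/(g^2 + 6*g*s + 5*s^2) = (g + 2*s)/(g + s)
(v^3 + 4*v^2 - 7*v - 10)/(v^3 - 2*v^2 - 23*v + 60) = (v^2 - v - 2)/(v^2 - 7*v + 12)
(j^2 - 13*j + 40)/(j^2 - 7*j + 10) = (j - 8)/(j - 2)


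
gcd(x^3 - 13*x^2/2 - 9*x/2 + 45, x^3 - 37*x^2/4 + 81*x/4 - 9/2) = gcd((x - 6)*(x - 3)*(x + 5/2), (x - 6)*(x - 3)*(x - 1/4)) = x^2 - 9*x + 18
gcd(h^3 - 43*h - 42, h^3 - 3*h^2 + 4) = h + 1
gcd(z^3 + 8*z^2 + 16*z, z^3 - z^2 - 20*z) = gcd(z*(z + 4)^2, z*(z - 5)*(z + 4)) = z^2 + 4*z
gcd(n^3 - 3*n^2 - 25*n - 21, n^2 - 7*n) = n - 7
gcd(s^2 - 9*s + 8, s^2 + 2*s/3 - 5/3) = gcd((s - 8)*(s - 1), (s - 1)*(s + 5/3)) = s - 1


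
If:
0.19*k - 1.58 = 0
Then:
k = 8.32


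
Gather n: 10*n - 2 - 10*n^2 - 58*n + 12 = -10*n^2 - 48*n + 10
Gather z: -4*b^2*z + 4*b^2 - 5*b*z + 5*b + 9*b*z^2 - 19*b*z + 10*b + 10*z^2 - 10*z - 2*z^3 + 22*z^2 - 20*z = 4*b^2 + 15*b - 2*z^3 + z^2*(9*b + 32) + z*(-4*b^2 - 24*b - 30)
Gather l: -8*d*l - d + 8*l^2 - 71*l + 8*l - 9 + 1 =-d + 8*l^2 + l*(-8*d - 63) - 8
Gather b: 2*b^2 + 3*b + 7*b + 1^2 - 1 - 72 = 2*b^2 + 10*b - 72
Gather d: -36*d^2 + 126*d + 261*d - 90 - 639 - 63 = -36*d^2 + 387*d - 792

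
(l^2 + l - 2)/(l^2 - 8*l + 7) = (l + 2)/(l - 7)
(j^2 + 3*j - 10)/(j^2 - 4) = (j + 5)/(j + 2)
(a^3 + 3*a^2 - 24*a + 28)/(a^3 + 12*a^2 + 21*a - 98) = (a - 2)/(a + 7)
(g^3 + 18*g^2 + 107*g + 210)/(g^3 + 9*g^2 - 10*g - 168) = (g + 5)/(g - 4)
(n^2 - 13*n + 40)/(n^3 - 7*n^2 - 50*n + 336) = (n - 5)/(n^2 + n - 42)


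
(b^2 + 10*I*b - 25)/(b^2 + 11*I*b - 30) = (b + 5*I)/(b + 6*I)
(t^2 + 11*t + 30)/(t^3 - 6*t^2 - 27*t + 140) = (t + 6)/(t^2 - 11*t + 28)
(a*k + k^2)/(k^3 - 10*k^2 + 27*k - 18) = k*(a + k)/(k^3 - 10*k^2 + 27*k - 18)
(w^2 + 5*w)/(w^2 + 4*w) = (w + 5)/(w + 4)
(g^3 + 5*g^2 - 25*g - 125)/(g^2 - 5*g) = g + 10 + 25/g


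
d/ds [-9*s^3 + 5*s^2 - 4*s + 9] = -27*s^2 + 10*s - 4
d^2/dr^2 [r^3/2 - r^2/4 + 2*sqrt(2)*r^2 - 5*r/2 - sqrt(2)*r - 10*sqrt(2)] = 3*r - 1/2 + 4*sqrt(2)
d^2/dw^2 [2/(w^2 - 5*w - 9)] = 4*(w^2 - 5*w - (2*w - 5)^2 - 9)/(-w^2 + 5*w + 9)^3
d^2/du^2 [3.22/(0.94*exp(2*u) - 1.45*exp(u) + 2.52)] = ((4.669 - 12.1072*exp(u))*(0.94*exp(2*u) - 1.45*exp(u) + 2.52) + 3.22*(1.88*exp(u) - 1.45)*(3.76*exp(u) - 2.9)*exp(u))*exp(u)/(0.94*exp(2*u) - 1.45*exp(u) + 2.52)^3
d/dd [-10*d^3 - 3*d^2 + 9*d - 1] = -30*d^2 - 6*d + 9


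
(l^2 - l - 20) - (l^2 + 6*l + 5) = -7*l - 25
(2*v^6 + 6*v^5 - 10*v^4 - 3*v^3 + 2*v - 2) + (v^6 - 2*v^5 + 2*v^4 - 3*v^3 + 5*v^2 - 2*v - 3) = 3*v^6 + 4*v^5 - 8*v^4 - 6*v^3 + 5*v^2 - 5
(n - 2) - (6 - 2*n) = 3*n - 8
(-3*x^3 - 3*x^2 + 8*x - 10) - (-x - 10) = -3*x^3 - 3*x^2 + 9*x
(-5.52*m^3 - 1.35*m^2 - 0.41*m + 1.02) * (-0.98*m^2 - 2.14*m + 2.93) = 5.4096*m^5 + 13.1358*m^4 - 12.8828*m^3 - 4.0777*m^2 - 3.3841*m + 2.9886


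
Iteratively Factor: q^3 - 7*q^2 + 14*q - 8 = (q - 2)*(q^2 - 5*q + 4) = (q - 2)*(q - 1)*(q - 4)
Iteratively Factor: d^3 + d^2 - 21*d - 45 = (d + 3)*(d^2 - 2*d - 15) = (d + 3)^2*(d - 5)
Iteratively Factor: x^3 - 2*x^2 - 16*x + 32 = (x + 4)*(x^2 - 6*x + 8) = (x - 4)*(x + 4)*(x - 2)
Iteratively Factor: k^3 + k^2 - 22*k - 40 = (k - 5)*(k^2 + 6*k + 8) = (k - 5)*(k + 2)*(k + 4)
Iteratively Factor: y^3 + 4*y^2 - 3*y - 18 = (y + 3)*(y^2 + y - 6) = (y - 2)*(y + 3)*(y + 3)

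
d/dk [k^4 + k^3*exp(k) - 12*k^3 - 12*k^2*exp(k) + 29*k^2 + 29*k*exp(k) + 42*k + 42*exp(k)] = k^3*exp(k) + 4*k^3 - 9*k^2*exp(k) - 36*k^2 + 5*k*exp(k) + 58*k + 71*exp(k) + 42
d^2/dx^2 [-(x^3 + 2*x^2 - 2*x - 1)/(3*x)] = -2/3 + 2/(3*x^3)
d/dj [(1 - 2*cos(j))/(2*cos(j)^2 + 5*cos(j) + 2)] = (-4*cos(j)^2 + 4*cos(j) + 9)*sin(j)/((cos(j) + 2)^2*(2*cos(j) + 1)^2)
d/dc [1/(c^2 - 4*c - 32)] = 2*(2 - c)/(-c^2 + 4*c + 32)^2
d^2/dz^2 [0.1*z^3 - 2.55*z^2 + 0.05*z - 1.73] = 0.6*z - 5.1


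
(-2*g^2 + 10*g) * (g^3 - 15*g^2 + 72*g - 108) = -2*g^5 + 40*g^4 - 294*g^3 + 936*g^2 - 1080*g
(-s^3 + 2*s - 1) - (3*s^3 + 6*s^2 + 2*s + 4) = -4*s^3 - 6*s^2 - 5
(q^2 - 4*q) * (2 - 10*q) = -10*q^3 + 42*q^2 - 8*q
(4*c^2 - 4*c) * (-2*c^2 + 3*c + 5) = -8*c^4 + 20*c^3 + 8*c^2 - 20*c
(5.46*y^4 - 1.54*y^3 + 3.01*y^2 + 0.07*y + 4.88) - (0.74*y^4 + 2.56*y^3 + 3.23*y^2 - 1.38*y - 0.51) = 4.72*y^4 - 4.1*y^3 - 0.22*y^2 + 1.45*y + 5.39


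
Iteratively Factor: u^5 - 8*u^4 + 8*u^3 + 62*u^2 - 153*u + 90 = (u - 5)*(u^4 - 3*u^3 - 7*u^2 + 27*u - 18) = (u - 5)*(u + 3)*(u^3 - 6*u^2 + 11*u - 6) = (u - 5)*(u - 3)*(u + 3)*(u^2 - 3*u + 2) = (u - 5)*(u - 3)*(u - 1)*(u + 3)*(u - 2)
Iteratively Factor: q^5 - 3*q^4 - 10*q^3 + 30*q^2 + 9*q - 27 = (q + 3)*(q^4 - 6*q^3 + 8*q^2 + 6*q - 9) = (q - 3)*(q + 3)*(q^3 - 3*q^2 - q + 3) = (q - 3)*(q - 1)*(q + 3)*(q^2 - 2*q - 3) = (q - 3)*(q - 1)*(q + 1)*(q + 3)*(q - 3)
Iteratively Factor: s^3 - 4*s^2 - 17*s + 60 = (s - 3)*(s^2 - s - 20) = (s - 5)*(s - 3)*(s + 4)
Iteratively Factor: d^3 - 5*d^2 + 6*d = (d - 3)*(d^2 - 2*d) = d*(d - 3)*(d - 2)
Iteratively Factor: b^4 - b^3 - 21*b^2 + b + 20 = (b - 5)*(b^3 + 4*b^2 - b - 4) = (b - 5)*(b + 1)*(b^2 + 3*b - 4) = (b - 5)*(b + 1)*(b + 4)*(b - 1)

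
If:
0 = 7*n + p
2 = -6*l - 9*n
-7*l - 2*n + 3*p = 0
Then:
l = -46/75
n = 14/75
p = -98/75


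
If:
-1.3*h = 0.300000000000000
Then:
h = -0.23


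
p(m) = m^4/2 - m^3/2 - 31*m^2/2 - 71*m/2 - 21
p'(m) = 2*m^3 - 3*m^2/2 - 31*m - 71/2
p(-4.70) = 99.35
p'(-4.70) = -130.58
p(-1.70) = 1.19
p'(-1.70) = 3.04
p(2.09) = -157.93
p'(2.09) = -88.58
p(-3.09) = 1.03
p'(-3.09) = -13.04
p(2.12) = -160.59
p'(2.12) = -88.91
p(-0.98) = -0.16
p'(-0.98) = -8.44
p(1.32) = -94.50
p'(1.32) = -74.43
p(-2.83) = -1.27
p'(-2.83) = -5.11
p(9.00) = 1320.00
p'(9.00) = 1022.00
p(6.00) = -252.00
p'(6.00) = 156.50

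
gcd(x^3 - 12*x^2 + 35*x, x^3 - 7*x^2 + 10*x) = x^2 - 5*x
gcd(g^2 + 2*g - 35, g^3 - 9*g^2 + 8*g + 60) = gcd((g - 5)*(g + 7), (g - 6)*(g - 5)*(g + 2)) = g - 5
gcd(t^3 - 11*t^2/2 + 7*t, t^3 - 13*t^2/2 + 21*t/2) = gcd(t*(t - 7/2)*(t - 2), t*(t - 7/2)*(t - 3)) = t^2 - 7*t/2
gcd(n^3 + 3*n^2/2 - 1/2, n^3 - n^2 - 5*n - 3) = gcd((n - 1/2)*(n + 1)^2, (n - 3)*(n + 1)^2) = n^2 + 2*n + 1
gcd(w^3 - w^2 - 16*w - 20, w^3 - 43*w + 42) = 1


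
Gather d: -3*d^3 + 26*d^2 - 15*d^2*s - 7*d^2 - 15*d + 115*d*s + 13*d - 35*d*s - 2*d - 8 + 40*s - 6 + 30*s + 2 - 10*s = -3*d^3 + d^2*(19 - 15*s) + d*(80*s - 4) + 60*s - 12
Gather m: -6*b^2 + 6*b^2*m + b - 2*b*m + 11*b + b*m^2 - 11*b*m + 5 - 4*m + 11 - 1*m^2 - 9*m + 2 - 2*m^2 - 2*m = -6*b^2 + 12*b + m^2*(b - 3) + m*(6*b^2 - 13*b - 15) + 18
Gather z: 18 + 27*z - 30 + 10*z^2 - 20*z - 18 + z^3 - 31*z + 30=z^3 + 10*z^2 - 24*z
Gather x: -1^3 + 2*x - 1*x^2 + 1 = -x^2 + 2*x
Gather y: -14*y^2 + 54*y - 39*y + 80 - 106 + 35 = -14*y^2 + 15*y + 9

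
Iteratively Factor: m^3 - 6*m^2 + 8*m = (m - 2)*(m^2 - 4*m) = m*(m - 2)*(m - 4)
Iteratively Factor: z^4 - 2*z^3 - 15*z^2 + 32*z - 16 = (z + 4)*(z^3 - 6*z^2 + 9*z - 4) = (z - 4)*(z + 4)*(z^2 - 2*z + 1) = (z - 4)*(z - 1)*(z + 4)*(z - 1)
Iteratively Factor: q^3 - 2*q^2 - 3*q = (q + 1)*(q^2 - 3*q) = q*(q + 1)*(q - 3)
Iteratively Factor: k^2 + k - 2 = (k - 1)*(k + 2)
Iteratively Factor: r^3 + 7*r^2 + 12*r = (r)*(r^2 + 7*r + 12) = r*(r + 3)*(r + 4)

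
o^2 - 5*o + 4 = (o - 4)*(o - 1)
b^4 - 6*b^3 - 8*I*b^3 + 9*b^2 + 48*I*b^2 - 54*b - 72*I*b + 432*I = (b - 6)*(b - 8*I)*(b - 3*I)*(b + 3*I)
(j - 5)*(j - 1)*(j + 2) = j^3 - 4*j^2 - 7*j + 10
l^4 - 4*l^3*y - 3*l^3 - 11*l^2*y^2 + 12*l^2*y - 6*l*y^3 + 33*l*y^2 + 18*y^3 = (l - 3)*(l - 6*y)*(l + y)^2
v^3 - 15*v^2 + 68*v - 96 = (v - 8)*(v - 4)*(v - 3)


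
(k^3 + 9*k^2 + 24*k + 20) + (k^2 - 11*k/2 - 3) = k^3 + 10*k^2 + 37*k/2 + 17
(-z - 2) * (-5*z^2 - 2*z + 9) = 5*z^3 + 12*z^2 - 5*z - 18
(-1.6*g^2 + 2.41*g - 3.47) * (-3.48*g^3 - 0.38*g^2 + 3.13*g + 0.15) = 5.568*g^5 - 7.7788*g^4 + 6.1518*g^3 + 8.6219*g^2 - 10.4996*g - 0.5205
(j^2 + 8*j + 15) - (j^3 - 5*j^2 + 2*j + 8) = -j^3 + 6*j^2 + 6*j + 7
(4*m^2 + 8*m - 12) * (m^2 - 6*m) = 4*m^4 - 16*m^3 - 60*m^2 + 72*m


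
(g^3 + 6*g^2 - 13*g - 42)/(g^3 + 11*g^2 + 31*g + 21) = (g^2 - g - 6)/(g^2 + 4*g + 3)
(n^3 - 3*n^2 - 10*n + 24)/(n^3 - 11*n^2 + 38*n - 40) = (n + 3)/(n - 5)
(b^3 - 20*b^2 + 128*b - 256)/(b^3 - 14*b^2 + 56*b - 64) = (b - 8)/(b - 2)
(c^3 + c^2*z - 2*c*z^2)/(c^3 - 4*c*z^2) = (-c + z)/(-c + 2*z)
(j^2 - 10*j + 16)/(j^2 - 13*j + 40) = (j - 2)/(j - 5)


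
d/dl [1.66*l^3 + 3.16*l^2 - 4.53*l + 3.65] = 4.98*l^2 + 6.32*l - 4.53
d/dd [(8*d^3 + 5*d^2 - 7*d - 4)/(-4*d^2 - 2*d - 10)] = (-16*d^4 - 16*d^3 - 139*d^2 - 66*d + 31)/(2*(4*d^4 + 4*d^3 + 21*d^2 + 10*d + 25))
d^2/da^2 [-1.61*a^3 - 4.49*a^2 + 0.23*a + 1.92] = -9.66*a - 8.98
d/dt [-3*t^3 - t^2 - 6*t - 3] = -9*t^2 - 2*t - 6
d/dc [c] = 1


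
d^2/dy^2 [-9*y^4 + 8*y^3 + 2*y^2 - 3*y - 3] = -108*y^2 + 48*y + 4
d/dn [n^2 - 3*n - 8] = 2*n - 3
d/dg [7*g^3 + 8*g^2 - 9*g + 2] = 21*g^2 + 16*g - 9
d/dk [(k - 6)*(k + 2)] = 2*k - 4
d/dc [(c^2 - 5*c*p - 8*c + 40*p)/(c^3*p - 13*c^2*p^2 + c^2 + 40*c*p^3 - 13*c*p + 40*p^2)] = (-c^2*p + 16*c*p - 64*p^2 - 8*p + 8)/(c^4*p^2 - 16*c^3*p^3 + 2*c^3*p + 64*c^2*p^4 - 32*c^2*p^2 + c^2 + 128*c*p^3 - 16*c*p + 64*p^2)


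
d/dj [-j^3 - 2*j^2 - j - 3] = -3*j^2 - 4*j - 1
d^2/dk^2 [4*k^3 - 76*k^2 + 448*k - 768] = 24*k - 152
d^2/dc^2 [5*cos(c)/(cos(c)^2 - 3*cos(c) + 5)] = (15*(1 - cos(c)^2)^2 + 5*cos(c)^5 - 160*cos(c)^3 + 105*cos(c)^2 + 275*cos(c) - 165)/(-cos(c)^2 + 3*cos(c) - 5)^3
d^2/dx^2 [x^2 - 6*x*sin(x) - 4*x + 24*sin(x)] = 6*x*sin(x) - 24*sin(x) - 12*cos(x) + 2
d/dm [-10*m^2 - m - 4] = -20*m - 1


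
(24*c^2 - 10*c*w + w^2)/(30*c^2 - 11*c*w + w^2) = (-4*c + w)/(-5*c + w)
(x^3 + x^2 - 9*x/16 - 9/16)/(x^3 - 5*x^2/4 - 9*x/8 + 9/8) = (4*x + 3)/(2*(2*x - 3))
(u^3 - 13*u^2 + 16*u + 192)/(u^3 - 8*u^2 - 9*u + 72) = (u - 8)/(u - 3)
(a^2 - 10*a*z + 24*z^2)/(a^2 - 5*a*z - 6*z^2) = (a - 4*z)/(a + z)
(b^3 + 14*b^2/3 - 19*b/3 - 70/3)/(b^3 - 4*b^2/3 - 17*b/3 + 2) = (3*b^2 + 8*b - 35)/(3*b^2 - 10*b + 3)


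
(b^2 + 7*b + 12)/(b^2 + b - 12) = (b + 3)/(b - 3)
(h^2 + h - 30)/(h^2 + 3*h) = (h^2 + h - 30)/(h*(h + 3))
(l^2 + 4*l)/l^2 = (l + 4)/l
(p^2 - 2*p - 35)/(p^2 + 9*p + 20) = (p - 7)/(p + 4)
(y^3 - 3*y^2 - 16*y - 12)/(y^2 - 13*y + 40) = (y^3 - 3*y^2 - 16*y - 12)/(y^2 - 13*y + 40)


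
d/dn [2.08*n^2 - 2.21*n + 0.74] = 4.16*n - 2.21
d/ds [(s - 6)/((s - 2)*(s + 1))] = (-s^2 + 12*s - 8)/(s^4 - 2*s^3 - 3*s^2 + 4*s + 4)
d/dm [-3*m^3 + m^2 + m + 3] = -9*m^2 + 2*m + 1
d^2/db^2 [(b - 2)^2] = 2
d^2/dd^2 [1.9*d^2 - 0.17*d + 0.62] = 3.80000000000000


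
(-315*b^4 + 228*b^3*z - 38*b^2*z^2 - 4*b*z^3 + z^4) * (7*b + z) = -2205*b^5 + 1281*b^4*z - 38*b^3*z^2 - 66*b^2*z^3 + 3*b*z^4 + z^5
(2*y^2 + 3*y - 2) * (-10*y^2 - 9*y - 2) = -20*y^4 - 48*y^3 - 11*y^2 + 12*y + 4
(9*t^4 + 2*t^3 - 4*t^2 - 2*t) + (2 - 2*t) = 9*t^4 + 2*t^3 - 4*t^2 - 4*t + 2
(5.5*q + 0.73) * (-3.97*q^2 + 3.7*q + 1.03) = -21.835*q^3 + 17.4519*q^2 + 8.366*q + 0.7519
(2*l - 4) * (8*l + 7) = 16*l^2 - 18*l - 28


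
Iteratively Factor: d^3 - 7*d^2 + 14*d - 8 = (d - 1)*(d^2 - 6*d + 8) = (d - 4)*(d - 1)*(d - 2)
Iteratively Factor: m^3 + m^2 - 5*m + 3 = (m - 1)*(m^2 + 2*m - 3) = (m - 1)^2*(m + 3)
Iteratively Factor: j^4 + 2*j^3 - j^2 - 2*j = (j)*(j^3 + 2*j^2 - j - 2) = j*(j + 1)*(j^2 + j - 2) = j*(j - 1)*(j + 1)*(j + 2)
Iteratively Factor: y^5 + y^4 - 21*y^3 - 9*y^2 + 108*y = (y + 4)*(y^4 - 3*y^3 - 9*y^2 + 27*y) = (y - 3)*(y + 4)*(y^3 - 9*y) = (y - 3)^2*(y + 4)*(y^2 + 3*y) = y*(y - 3)^2*(y + 4)*(y + 3)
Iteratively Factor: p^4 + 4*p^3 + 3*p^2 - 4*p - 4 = (p + 2)*(p^3 + 2*p^2 - p - 2) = (p + 1)*(p + 2)*(p^2 + p - 2) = (p - 1)*(p + 1)*(p + 2)*(p + 2)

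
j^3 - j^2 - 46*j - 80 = (j - 8)*(j + 2)*(j + 5)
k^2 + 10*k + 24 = (k + 4)*(k + 6)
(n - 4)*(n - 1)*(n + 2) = n^3 - 3*n^2 - 6*n + 8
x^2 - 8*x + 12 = (x - 6)*(x - 2)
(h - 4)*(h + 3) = h^2 - h - 12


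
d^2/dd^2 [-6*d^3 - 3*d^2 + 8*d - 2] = -36*d - 6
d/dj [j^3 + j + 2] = 3*j^2 + 1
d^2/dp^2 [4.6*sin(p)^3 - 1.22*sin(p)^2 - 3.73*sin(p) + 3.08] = 0.280000000000001*sin(p) + 10.35*sin(3*p) - 2.44*cos(2*p)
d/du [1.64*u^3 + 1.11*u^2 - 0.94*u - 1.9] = 4.92*u^2 + 2.22*u - 0.94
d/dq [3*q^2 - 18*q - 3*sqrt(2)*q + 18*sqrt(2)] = 6*q - 18 - 3*sqrt(2)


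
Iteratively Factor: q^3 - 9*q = (q)*(q^2 - 9) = q*(q - 3)*(q + 3)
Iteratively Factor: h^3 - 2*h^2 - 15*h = (h)*(h^2 - 2*h - 15) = h*(h + 3)*(h - 5)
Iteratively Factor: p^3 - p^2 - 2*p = (p)*(p^2 - p - 2) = p*(p - 2)*(p + 1)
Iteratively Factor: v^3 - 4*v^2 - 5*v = (v - 5)*(v^2 + v) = v*(v - 5)*(v + 1)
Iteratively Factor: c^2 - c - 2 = (c - 2)*(c + 1)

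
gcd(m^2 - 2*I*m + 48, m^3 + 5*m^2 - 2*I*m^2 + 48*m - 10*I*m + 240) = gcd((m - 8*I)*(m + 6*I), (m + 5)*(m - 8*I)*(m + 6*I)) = m^2 - 2*I*m + 48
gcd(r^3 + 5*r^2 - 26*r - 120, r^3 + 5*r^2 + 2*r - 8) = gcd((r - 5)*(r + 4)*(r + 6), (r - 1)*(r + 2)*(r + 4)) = r + 4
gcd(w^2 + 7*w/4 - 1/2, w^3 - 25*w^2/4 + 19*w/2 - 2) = w - 1/4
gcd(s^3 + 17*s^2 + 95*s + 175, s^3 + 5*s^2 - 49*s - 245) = s^2 + 12*s + 35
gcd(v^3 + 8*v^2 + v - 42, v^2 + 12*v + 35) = v + 7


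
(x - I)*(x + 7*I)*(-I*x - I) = -I*x^3 + 6*x^2 - I*x^2 + 6*x - 7*I*x - 7*I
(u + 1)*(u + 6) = u^2 + 7*u + 6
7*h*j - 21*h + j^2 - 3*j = (7*h + j)*(j - 3)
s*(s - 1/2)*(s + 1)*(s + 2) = s^4 + 5*s^3/2 + s^2/2 - s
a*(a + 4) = a^2 + 4*a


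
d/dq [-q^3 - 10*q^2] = q*(-3*q - 20)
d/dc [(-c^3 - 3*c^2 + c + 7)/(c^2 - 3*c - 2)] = (-c^4 + 6*c^3 + 14*c^2 - 2*c + 19)/(c^4 - 6*c^3 + 5*c^2 + 12*c + 4)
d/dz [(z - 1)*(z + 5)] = 2*z + 4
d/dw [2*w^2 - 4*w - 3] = 4*w - 4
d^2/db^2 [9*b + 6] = 0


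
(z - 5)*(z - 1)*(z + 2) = z^3 - 4*z^2 - 7*z + 10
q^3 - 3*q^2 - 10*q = q*(q - 5)*(q + 2)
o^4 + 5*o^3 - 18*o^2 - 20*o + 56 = (o - 2)^2*(o + 2)*(o + 7)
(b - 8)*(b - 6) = b^2 - 14*b + 48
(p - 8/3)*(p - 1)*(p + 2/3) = p^3 - 3*p^2 + 2*p/9 + 16/9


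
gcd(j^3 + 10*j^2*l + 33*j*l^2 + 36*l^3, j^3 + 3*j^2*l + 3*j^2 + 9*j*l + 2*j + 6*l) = j + 3*l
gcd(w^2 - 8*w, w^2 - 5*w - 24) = w - 8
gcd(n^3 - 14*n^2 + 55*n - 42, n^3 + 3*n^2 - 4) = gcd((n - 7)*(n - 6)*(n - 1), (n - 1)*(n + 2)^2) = n - 1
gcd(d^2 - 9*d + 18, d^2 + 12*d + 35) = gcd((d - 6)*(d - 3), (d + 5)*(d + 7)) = 1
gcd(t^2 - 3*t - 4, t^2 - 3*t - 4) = t^2 - 3*t - 4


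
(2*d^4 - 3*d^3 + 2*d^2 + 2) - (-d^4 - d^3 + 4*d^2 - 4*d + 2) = 3*d^4 - 2*d^3 - 2*d^2 + 4*d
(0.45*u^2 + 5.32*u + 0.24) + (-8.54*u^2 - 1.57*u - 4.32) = -8.09*u^2 + 3.75*u - 4.08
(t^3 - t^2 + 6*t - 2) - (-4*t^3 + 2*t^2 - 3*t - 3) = 5*t^3 - 3*t^2 + 9*t + 1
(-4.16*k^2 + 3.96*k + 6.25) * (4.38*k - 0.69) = -18.2208*k^3 + 20.2152*k^2 + 24.6426*k - 4.3125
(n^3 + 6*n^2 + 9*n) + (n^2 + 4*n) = n^3 + 7*n^2 + 13*n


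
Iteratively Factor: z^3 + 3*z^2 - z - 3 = (z + 3)*(z^2 - 1) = (z + 1)*(z + 3)*(z - 1)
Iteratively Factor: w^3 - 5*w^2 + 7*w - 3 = (w - 1)*(w^2 - 4*w + 3) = (w - 1)^2*(w - 3)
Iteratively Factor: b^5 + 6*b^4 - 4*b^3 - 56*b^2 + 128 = (b + 2)*(b^4 + 4*b^3 - 12*b^2 - 32*b + 64) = (b + 2)*(b + 4)*(b^3 - 12*b + 16) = (b - 2)*(b + 2)*(b + 4)*(b^2 + 2*b - 8) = (b - 2)^2*(b + 2)*(b + 4)*(b + 4)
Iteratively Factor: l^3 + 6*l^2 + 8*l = (l)*(l^2 + 6*l + 8) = l*(l + 2)*(l + 4)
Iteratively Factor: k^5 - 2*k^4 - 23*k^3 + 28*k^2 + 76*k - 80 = (k - 2)*(k^4 - 23*k^2 - 18*k + 40) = (k - 2)*(k + 2)*(k^3 - 2*k^2 - 19*k + 20) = (k - 5)*(k - 2)*(k + 2)*(k^2 + 3*k - 4) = (k - 5)*(k - 2)*(k + 2)*(k + 4)*(k - 1)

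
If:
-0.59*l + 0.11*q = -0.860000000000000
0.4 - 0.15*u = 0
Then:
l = 0.186440677966102*q + 1.45762711864407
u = 2.67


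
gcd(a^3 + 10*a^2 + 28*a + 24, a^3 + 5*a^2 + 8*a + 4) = a^2 + 4*a + 4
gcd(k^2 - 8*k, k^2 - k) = k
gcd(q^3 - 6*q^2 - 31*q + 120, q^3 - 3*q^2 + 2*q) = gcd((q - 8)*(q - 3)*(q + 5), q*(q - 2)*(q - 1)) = 1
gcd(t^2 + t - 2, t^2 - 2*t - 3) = 1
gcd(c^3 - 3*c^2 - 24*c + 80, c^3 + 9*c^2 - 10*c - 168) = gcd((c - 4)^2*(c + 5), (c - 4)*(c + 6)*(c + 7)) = c - 4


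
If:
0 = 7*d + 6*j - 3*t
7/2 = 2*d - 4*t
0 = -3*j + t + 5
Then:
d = -87/52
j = 57/52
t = -89/52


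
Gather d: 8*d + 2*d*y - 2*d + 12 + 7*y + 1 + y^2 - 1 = d*(2*y + 6) + y^2 + 7*y + 12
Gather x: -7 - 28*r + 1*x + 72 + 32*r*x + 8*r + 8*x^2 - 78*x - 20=-20*r + 8*x^2 + x*(32*r - 77) + 45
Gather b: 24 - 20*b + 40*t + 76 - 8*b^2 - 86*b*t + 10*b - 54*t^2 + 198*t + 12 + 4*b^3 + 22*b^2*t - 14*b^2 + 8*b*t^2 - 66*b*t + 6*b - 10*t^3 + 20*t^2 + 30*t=4*b^3 + b^2*(22*t - 22) + b*(8*t^2 - 152*t - 4) - 10*t^3 - 34*t^2 + 268*t + 112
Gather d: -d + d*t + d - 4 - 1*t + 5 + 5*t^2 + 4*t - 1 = d*t + 5*t^2 + 3*t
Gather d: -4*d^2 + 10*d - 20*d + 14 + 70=-4*d^2 - 10*d + 84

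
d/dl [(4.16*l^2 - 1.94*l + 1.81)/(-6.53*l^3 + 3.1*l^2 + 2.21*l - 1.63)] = (27.1648*l^4 - 25.3364*l^3 + 50.6655*l^2 - 24.7836*l - 0.8379)/(42.6409*l^6 - 40.486*l^5 - 19.2526*l^4 + 34.9898*l^3 - 5.2219*l^2 - 7.2046*l + 2.6569)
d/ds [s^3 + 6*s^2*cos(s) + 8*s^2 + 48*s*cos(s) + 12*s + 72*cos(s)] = -6*s^2*sin(s) + 3*s^2 - 48*s*sin(s) + 12*s*cos(s) + 16*s - 72*sin(s) + 48*cos(s) + 12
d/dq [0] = 0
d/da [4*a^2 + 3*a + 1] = 8*a + 3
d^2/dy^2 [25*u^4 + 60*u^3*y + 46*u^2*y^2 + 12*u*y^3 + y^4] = 92*u^2 + 72*u*y + 12*y^2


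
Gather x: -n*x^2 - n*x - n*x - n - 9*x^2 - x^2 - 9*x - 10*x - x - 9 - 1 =-n + x^2*(-n - 10) + x*(-2*n - 20) - 10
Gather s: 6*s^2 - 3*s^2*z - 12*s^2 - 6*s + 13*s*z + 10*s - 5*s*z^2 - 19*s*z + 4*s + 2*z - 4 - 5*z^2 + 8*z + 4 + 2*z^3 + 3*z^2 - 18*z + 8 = s^2*(-3*z - 6) + s*(-5*z^2 - 6*z + 8) + 2*z^3 - 2*z^2 - 8*z + 8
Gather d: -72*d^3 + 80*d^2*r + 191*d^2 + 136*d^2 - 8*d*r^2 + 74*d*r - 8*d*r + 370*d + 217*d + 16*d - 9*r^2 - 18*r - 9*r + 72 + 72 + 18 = -72*d^3 + d^2*(80*r + 327) + d*(-8*r^2 + 66*r + 603) - 9*r^2 - 27*r + 162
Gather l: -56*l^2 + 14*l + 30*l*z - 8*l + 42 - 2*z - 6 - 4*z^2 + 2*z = -56*l^2 + l*(30*z + 6) - 4*z^2 + 36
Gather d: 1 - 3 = -2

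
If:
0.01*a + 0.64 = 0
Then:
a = -64.00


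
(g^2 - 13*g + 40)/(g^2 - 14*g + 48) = (g - 5)/(g - 6)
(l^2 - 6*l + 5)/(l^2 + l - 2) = (l - 5)/(l + 2)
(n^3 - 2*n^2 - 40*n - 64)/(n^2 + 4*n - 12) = (n^3 - 2*n^2 - 40*n - 64)/(n^2 + 4*n - 12)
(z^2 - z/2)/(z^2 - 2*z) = (z - 1/2)/(z - 2)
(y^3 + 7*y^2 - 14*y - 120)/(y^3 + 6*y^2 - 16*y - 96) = (y + 5)/(y + 4)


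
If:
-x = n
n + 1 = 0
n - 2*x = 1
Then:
No Solution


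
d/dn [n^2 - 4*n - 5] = 2*n - 4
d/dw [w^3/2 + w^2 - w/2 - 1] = 3*w^2/2 + 2*w - 1/2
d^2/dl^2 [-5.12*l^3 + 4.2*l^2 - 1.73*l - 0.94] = 8.4 - 30.72*l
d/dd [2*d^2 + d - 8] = 4*d + 1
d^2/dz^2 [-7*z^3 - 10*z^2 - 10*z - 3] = -42*z - 20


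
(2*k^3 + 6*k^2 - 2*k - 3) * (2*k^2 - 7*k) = 4*k^5 - 2*k^4 - 46*k^3 + 8*k^2 + 21*k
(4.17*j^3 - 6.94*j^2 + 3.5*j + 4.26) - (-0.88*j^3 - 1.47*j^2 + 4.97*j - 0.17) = 5.05*j^3 - 5.47*j^2 - 1.47*j + 4.43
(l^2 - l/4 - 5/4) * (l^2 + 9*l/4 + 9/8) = l^4 + 2*l^3 - 11*l^2/16 - 99*l/32 - 45/32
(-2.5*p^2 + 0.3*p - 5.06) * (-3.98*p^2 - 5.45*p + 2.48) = 9.95*p^4 + 12.431*p^3 + 12.3038*p^2 + 28.321*p - 12.5488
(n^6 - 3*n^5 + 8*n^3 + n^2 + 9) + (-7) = n^6 - 3*n^5 + 8*n^3 + n^2 + 2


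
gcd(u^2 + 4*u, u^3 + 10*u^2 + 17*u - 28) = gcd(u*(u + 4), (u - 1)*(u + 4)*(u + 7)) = u + 4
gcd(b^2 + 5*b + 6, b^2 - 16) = 1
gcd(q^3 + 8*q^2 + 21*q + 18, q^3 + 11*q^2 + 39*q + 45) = q^2 + 6*q + 9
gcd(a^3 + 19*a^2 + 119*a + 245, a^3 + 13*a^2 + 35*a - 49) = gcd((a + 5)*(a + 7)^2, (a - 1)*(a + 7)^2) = a^2 + 14*a + 49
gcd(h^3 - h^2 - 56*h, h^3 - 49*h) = h^2 + 7*h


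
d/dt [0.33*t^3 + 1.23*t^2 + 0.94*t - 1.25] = 0.99*t^2 + 2.46*t + 0.94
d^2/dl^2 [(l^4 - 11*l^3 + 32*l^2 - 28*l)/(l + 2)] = 2*(3*l^4 + 5*l^3 - 42*l^2 - 132*l + 184)/(l^3 + 6*l^2 + 12*l + 8)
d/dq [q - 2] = 1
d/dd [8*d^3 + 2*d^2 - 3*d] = 24*d^2 + 4*d - 3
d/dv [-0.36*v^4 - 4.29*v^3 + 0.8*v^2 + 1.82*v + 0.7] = -1.44*v^3 - 12.87*v^2 + 1.6*v + 1.82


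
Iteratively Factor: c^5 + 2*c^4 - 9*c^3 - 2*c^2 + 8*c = (c - 1)*(c^4 + 3*c^3 - 6*c^2 - 8*c) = (c - 1)*(c + 1)*(c^3 + 2*c^2 - 8*c) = c*(c - 1)*(c + 1)*(c^2 + 2*c - 8) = c*(c - 1)*(c + 1)*(c + 4)*(c - 2)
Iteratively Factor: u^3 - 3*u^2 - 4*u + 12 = (u - 2)*(u^2 - u - 6) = (u - 3)*(u - 2)*(u + 2)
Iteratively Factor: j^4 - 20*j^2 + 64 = (j - 2)*(j^3 + 2*j^2 - 16*j - 32) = (j - 4)*(j - 2)*(j^2 + 6*j + 8) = (j - 4)*(j - 2)*(j + 4)*(j + 2)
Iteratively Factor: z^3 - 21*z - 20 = (z + 4)*(z^2 - 4*z - 5) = (z - 5)*(z + 4)*(z + 1)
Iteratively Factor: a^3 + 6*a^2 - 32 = (a - 2)*(a^2 + 8*a + 16) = (a - 2)*(a + 4)*(a + 4)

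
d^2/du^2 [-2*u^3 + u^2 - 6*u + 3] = 2 - 12*u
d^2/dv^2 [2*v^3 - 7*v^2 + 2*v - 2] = 12*v - 14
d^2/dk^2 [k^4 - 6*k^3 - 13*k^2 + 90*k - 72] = 12*k^2 - 36*k - 26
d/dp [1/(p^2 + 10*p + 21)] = 2*(-p - 5)/(p^2 + 10*p + 21)^2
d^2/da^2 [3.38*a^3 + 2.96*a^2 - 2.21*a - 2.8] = 20.28*a + 5.92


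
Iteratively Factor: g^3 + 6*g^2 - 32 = (g + 4)*(g^2 + 2*g - 8) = (g + 4)^2*(g - 2)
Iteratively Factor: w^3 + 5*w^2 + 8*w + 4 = (w + 2)*(w^2 + 3*w + 2) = (w + 2)^2*(w + 1)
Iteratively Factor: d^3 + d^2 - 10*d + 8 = (d + 4)*(d^2 - 3*d + 2) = (d - 1)*(d + 4)*(d - 2)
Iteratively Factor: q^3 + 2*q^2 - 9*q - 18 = (q - 3)*(q^2 + 5*q + 6) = (q - 3)*(q + 3)*(q + 2)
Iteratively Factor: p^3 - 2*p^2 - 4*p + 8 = (p + 2)*(p^2 - 4*p + 4) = (p - 2)*(p + 2)*(p - 2)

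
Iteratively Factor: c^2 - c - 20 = (c + 4)*(c - 5)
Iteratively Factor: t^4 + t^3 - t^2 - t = (t - 1)*(t^3 + 2*t^2 + t) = t*(t - 1)*(t^2 + 2*t + 1) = t*(t - 1)*(t + 1)*(t + 1)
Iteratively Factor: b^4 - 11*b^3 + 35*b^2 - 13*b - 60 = (b - 5)*(b^3 - 6*b^2 + 5*b + 12) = (b - 5)*(b + 1)*(b^2 - 7*b + 12) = (b - 5)*(b - 3)*(b + 1)*(b - 4)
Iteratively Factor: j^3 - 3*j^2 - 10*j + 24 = (j + 3)*(j^2 - 6*j + 8) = (j - 4)*(j + 3)*(j - 2)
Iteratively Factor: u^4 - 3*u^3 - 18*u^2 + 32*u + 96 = (u - 4)*(u^3 + u^2 - 14*u - 24) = (u - 4)*(u + 2)*(u^2 - u - 12) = (u - 4)^2*(u + 2)*(u + 3)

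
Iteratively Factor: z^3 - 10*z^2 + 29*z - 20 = (z - 5)*(z^2 - 5*z + 4) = (z - 5)*(z - 4)*(z - 1)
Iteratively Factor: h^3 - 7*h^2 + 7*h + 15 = (h - 5)*(h^2 - 2*h - 3) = (h - 5)*(h - 3)*(h + 1)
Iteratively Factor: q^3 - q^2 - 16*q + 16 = (q + 4)*(q^2 - 5*q + 4) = (q - 4)*(q + 4)*(q - 1)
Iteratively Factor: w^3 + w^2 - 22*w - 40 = (w + 4)*(w^2 - 3*w - 10) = (w + 2)*(w + 4)*(w - 5)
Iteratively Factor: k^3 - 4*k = (k + 2)*(k^2 - 2*k) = (k - 2)*(k + 2)*(k)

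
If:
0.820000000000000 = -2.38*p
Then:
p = -0.34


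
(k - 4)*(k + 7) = k^2 + 3*k - 28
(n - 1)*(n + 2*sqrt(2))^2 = n^3 - n^2 + 4*sqrt(2)*n^2 - 4*sqrt(2)*n + 8*n - 8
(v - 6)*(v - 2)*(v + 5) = v^3 - 3*v^2 - 28*v + 60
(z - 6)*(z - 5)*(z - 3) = z^3 - 14*z^2 + 63*z - 90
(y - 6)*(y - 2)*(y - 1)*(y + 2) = y^4 - 7*y^3 + 2*y^2 + 28*y - 24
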